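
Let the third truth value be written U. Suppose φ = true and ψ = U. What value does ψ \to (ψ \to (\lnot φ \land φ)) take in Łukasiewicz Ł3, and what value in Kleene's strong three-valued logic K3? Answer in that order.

In Łukasiewicz Ł3: \lnot φ = \lnot true = false
\lnot φ \land φ = false \land true = false
ψ \to (\lnot φ \land φ) = U \to false = U
ψ \to (ψ \to (\lnot φ \land φ)) = U \to U = true
In Kleene's strong three-valued logic K3: \lnot φ = \lnot true = false
\lnot φ \land φ = false \land true = false
ψ \to (\lnot φ \land φ) = U \to false = U  [\lnot U \lor false]
ψ \to (ψ \to (\lnot φ \land φ)) = U \to U = U
They differ because Łukasiewicz Ł3 and Kleene's strong three-valued logic K3 treat U differently under implication.

true; U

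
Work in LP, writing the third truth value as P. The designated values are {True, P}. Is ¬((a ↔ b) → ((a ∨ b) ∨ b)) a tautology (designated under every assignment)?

Countermodel: a=True, b=True gives False, which is not designated.

No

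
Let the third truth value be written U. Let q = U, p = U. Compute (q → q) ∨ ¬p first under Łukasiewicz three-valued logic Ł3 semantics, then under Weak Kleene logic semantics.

1; U

In Łukasiewicz three-valued logic Ł3: q → q = U → U = 1  [min(1, 1−½+½)]
¬p = ¬U = U
(q → q) ∨ ¬p = 1 ∨ U = 1
In Weak Kleene logic: q → q = U → U = U  [any arg is the third value ⇒ result is the third value]
¬p = ¬U = U
(q → q) ∨ ¬p = U ∨ U = U
They differ because Łukasiewicz three-valued logic Ł3 and Weak Kleene logic treat U differently under the binary connectives.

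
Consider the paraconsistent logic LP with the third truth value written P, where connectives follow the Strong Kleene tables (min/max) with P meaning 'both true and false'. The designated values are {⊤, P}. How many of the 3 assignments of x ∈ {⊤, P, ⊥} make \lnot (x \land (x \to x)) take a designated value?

2

x=⊤: ⊥ ·
x=P: P ✓
x=⊥: ⊤ ✓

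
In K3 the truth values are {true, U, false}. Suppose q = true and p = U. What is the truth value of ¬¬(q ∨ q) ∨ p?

true

q ∨ q = true ∨ true = true
¬(q ∨ q) = ¬true = false
¬¬(q ∨ q) = ¬false = true
¬¬(q ∨ q) ∨ p = true ∨ U = true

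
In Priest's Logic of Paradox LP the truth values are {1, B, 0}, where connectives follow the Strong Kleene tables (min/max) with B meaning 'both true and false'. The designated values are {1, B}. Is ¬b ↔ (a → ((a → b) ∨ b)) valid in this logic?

No

Countermodel: b=1, a=1 gives 0, which is not designated.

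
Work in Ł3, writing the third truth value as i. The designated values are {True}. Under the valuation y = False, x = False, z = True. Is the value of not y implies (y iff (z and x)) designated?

not y = not False = True
z and x = True and False = False
y iff (z and x) = False iff False = True
not y implies (y iff (z and x)) = True implies True = True
True ∈ {True}.

Yes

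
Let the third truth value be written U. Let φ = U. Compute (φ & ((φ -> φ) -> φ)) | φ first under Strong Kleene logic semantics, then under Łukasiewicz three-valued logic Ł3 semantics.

U; U

In Strong Kleene logic: φ -> φ = U -> U = U  [~U | U]
(φ -> φ) -> φ = U -> U = U
φ & ((φ -> φ) -> φ) = U & U = U
(φ & ((φ -> φ) -> φ)) | φ = U | U = U
In Łukasiewicz three-valued logic Ł3: φ -> φ = U -> U = T  [min(1, 1−½+½)]
(φ -> φ) -> φ = T -> U = U
φ & ((φ -> φ) -> φ) = U & U = U
(φ & ((φ -> φ) -> φ)) | φ = U | U = U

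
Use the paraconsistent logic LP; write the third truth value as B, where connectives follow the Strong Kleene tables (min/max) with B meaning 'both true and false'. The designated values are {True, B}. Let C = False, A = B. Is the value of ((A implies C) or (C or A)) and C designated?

No

A implies C = B implies False = B  [not B or False]
C or A = False or B = B
(A implies C) or (C or A) = B or B = B
((A implies C) or (C or A)) and C = B and False = False
False ∉ {True, B}.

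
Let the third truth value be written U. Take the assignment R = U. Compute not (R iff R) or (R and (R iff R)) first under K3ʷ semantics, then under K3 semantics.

U; U

In K3ʷ: R iff R = U iff U = U
not (R iff R) = not U = U
R iff R = U iff U = U
R and (R iff R) = U and U = U
not (R iff R) or (R and (R iff R)) = U or U = U
In K3: R iff R = U iff U = U
not (R iff R) = not U = U
R iff R = U iff U = U
R and (R iff R) = U and U = U
not (R iff R) or (R and (R iff R)) = U or U = U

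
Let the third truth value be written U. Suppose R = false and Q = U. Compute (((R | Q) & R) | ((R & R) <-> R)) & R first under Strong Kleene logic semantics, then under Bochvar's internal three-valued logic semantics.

false; U

In Strong Kleene logic: R | Q = false | U = U
(R | Q) & R = U & false = false
R & R = false & false = false
(R & R) <-> R = false <-> false = true
((R | Q) & R) | ((R & R) <-> R) = false | true = true
(((R | Q) & R) | ((R & R) <-> R)) & R = true & false = false
In Bochvar's internal three-valued logic: R | Q = false | U = U
(R | Q) & R = U & false = U
R & R = false & false = false
(R & R) <-> R = false <-> false = true
((R | Q) & R) | ((R & R) <-> R) = U | true = U
(((R | Q) & R) | ((R & R) <-> R)) & R = U & false = U
They differ because Strong Kleene logic and Bochvar's internal three-valued logic treat U differently under the binary connectives.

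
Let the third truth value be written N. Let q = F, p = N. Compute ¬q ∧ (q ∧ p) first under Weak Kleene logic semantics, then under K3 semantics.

In Weak Kleene logic: ¬q = ¬F = T
q ∧ p = F ∧ N = N
¬q ∧ (q ∧ p) = T ∧ N = N
In K3: ¬q = ¬F = T
q ∧ p = F ∧ N = F
¬q ∧ (q ∧ p) = T ∧ F = F
They differ because Weak Kleene logic and K3 treat N differently under the binary connectives.

N; F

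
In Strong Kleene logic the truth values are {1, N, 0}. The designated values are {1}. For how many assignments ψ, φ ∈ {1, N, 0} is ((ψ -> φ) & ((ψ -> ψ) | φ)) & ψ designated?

1

Designated under: (ψ=1, φ=1).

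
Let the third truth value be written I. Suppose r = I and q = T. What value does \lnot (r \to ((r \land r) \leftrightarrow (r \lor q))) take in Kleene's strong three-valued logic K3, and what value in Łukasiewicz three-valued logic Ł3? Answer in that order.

In Kleene's strong three-valued logic K3: r \land r = I \land I = I
r \lor q = I \lor T = T
(r \land r) \leftrightarrow (r \lor q) = I \leftrightarrow T = I
r \to ((r \land r) \leftrightarrow (r \lor q)) = I \to I = I
\lnot (r \to ((r \land r) \leftrightarrow (r \lor q))) = \lnot I = I
In Łukasiewicz three-valued logic Ł3: r \land r = I \land I = I
r \lor q = I \lor T = T
(r \land r) \leftrightarrow (r \lor q) = I \leftrightarrow T = I  [1 − |½−1|]
r \to ((r \land r) \leftrightarrow (r \lor q)) = I \to I = T
\lnot (r \to ((r \land r) \leftrightarrow (r \lor q))) = \lnot T = F
They differ because Kleene's strong three-valued logic K3 and Łukasiewicz three-valued logic Ł3 treat I differently under implication.

I; F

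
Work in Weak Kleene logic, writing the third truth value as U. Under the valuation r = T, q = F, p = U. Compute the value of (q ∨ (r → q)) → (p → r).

U

r → q = T → F = F
q ∨ (r → q) = F ∨ F = F
p → r = U → T = U
(q ∨ (r → q)) → (p → r) = F → U = U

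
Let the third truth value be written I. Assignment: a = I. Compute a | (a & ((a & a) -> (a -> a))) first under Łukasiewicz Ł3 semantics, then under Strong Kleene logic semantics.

I; I

In Łukasiewicz Ł3: a & a = I & I = I
a -> a = I -> I = True
(a & a) -> (a -> a) = I -> True = True
a & ((a & a) -> (a -> a)) = I & True = I
a | (a & ((a & a) -> (a -> a))) = I | I = I
In Strong Kleene logic: a & a = I & I = I
a -> a = I -> I = I  [~I | I]
(a & a) -> (a -> a) = I -> I = I
a & ((a & a) -> (a -> a)) = I & I = I
a | (a & ((a & a) -> (a -> a))) = I | I = I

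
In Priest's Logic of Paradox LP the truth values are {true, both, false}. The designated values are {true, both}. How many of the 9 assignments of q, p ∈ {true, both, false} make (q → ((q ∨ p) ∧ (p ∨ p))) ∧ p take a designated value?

6

Of the 9 assignments, 6 give a value in {true, both}.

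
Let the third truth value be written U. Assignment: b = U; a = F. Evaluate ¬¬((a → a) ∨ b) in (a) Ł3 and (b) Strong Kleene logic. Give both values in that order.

In Ł3: a → a = F → F = T
(a → a) ∨ b = T ∨ U = T
¬((a → a) ∨ b) = ¬T = F
¬¬((a → a) ∨ b) = ¬F = T
In Strong Kleene logic: a → a = F → F = T
(a → a) ∨ b = T ∨ U = T
¬((a → a) ∨ b) = ¬T = F
¬¬((a → a) ∨ b) = ¬F = T

T; T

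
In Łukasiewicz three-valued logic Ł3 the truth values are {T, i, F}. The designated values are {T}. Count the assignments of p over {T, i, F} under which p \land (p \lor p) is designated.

p=T: T ✓
p=i: i ·
p=F: F ·

1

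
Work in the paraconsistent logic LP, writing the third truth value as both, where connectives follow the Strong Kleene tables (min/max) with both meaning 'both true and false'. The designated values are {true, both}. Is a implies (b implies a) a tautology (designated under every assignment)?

Every assignment of a, b over {true, both, false} gives a value in {true, both}.
In particular, with a=both, b=both: a implies (b implies a) = both.

Yes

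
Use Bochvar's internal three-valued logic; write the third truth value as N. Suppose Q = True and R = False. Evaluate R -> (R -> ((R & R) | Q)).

R & R = False & False = False
(R & R) | Q = False | True = True
R -> ((R & R) | Q) = False -> True = True
R -> (R -> ((R & R) | Q)) = False -> True = True

True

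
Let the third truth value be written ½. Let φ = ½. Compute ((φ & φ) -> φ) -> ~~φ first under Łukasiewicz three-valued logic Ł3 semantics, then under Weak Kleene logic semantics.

½; ½

In Łukasiewicz three-valued logic Ł3: φ & φ = ½ & ½ = ½
(φ & φ) -> φ = ½ -> ½ = T  [min(1, 1−½+½)]
~φ = ~½ = ½
~~φ = ~½ = ½
((φ & φ) -> φ) -> ~~φ = T -> ½ = ½
In Weak Kleene logic: φ & φ = ½ & ½ = ½
(φ & φ) -> φ = ½ -> ½ = ½
~φ = ~½ = ½
~~φ = ~½ = ½
((φ & φ) -> φ) -> ~~φ = ½ -> ½ = ½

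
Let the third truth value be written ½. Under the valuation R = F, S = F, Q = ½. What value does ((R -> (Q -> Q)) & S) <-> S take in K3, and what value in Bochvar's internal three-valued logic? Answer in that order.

In K3: Q -> Q = ½ -> ½ = ½  [~½ | ½]
R -> (Q -> Q) = F -> ½ = T
(R -> (Q -> Q)) & S = T & F = F
((R -> (Q -> Q)) & S) <-> S = F <-> F = T
In Bochvar's internal three-valued logic: Q -> Q = ½ -> ½ = ½  [any arg is the third value ⇒ result is the third value]
R -> (Q -> Q) = F -> ½ = ½
(R -> (Q -> Q)) & S = ½ & F = ½
((R -> (Q -> Q)) & S) <-> S = ½ <-> F = ½
They differ because K3 and Bochvar's internal three-valued logic treat ½ differently under the binary connectives.

T; ½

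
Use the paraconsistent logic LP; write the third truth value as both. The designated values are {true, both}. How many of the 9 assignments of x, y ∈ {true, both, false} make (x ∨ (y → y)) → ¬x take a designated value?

6

Of the 9 assignments, 6 give a value in {true, both}.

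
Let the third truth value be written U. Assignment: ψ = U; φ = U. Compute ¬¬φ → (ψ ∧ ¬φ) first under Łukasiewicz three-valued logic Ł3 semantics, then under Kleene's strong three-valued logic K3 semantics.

1; U

In Łukasiewicz three-valued logic Ł3: ¬φ = ¬U = U
¬¬φ = ¬U = U
¬φ = ¬U = U
ψ ∧ ¬φ = U ∧ U = U
¬¬φ → (ψ ∧ ¬φ) = U → U = 1  [min(1, 1−½+½)]
In Kleene's strong three-valued logic K3: ¬φ = ¬U = U
¬¬φ = ¬U = U
¬φ = ¬U = U
ψ ∧ ¬φ = U ∧ U = U
¬¬φ → (ψ ∧ ¬φ) = U → U = U  [¬U ∨ U]
They differ because Łukasiewicz three-valued logic Ł3 and Kleene's strong three-valued logic K3 treat U differently under implication.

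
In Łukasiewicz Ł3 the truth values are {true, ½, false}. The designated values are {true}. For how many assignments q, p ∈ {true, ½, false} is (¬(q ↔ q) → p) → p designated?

Designated under: (q=true, p=true); (q=½, p=true); (q=false, p=true).

3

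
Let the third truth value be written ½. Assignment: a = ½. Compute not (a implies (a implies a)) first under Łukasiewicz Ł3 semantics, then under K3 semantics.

In Łukasiewicz Ł3: a implies a = ½ implies ½ = 1  [min(1, 1−½+½)]
a implies (a implies a) = ½ implies 1 = 1
not (a implies (a implies a)) = not 1 = 0
In K3: a implies a = ½ implies ½ = ½  [not ½ or ½]
a implies (a implies a) = ½ implies ½ = ½
not (a implies (a implies a)) = not ½ = ½
They differ because Łukasiewicz Ł3 and K3 treat ½ differently under implication.

0; ½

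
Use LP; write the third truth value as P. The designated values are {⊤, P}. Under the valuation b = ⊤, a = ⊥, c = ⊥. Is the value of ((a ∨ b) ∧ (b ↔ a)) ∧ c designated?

No

a ∨ b = ⊥ ∨ ⊤ = ⊤
b ↔ a = ⊤ ↔ ⊥ = ⊥
(a ∨ b) ∧ (b ↔ a) = ⊤ ∧ ⊥ = ⊥
((a ∨ b) ∧ (b ↔ a)) ∧ c = ⊥ ∧ ⊥ = ⊥
⊥ ∉ {⊤, P}.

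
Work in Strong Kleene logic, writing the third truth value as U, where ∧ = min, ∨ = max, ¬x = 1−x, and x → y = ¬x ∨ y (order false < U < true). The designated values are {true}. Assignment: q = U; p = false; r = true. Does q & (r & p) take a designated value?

r & p = true & false = false
q & (r & p) = U & false = false
false ∉ {true}.

No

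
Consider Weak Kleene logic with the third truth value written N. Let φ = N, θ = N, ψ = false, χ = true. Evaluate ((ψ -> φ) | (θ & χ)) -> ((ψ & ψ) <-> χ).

ψ -> φ = false -> N = N  [any arg is the third value ⇒ result is the third value]
θ & χ = N & true = N
(ψ -> φ) | (θ & χ) = N | N = N
ψ & ψ = false & false = false
(ψ & ψ) <-> χ = false <-> true = false
((ψ -> φ) | (θ & χ)) -> ((ψ & ψ) <-> χ) = N -> false = N

N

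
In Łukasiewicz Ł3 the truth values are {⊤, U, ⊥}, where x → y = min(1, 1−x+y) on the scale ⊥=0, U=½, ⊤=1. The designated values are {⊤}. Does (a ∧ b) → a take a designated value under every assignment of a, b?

Yes

Every assignment of a, b over {⊤, U, ⊥} gives a value in {⊤}.
In particular, with a=U, b=U: (a ∧ b) → a = ⊤.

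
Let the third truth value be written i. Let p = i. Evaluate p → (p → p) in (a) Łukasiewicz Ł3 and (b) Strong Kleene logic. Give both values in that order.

true; i

In Łukasiewicz Ł3: p → p = i → i = true
p → (p → p) = i → true = true
In Strong Kleene logic: p → p = i → i = i  [¬i ∨ i]
p → (p → p) = i → i = i
They differ because Łukasiewicz Ł3 and Strong Kleene logic treat i differently under implication.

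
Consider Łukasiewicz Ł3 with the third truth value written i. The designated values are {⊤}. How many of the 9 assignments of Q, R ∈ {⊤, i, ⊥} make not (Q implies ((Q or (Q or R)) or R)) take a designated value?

0

Of the 9 assignments, 0 give a value in {⊤}.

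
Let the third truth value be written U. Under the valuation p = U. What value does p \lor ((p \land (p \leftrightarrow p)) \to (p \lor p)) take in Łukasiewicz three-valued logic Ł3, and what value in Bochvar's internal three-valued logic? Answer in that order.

1; U

In Łukasiewicz three-valued logic Ł3: p \leftrightarrow p = U \leftrightarrow U = 1  [1 − |½−½|]
p \land (p \leftrightarrow p) = U \land 1 = U
p \lor p = U \lor U = U
(p \land (p \leftrightarrow p)) \to (p \lor p) = U \to U = 1
p \lor ((p \land (p \leftrightarrow p)) \to (p \lor p)) = U \lor 1 = 1
In Bochvar's internal three-valued logic: p \leftrightarrow p = U \leftrightarrow U = U
p \land (p \leftrightarrow p) = U \land U = U
p \lor p = U \lor U = U
(p \land (p \leftrightarrow p)) \to (p \lor p) = U \to U = U
p \lor ((p \land (p \leftrightarrow p)) \to (p \lor p)) = U \lor U = U
They differ because Łukasiewicz three-valued logic Ł3 and Bochvar's internal three-valued logic treat U differently under the binary connectives.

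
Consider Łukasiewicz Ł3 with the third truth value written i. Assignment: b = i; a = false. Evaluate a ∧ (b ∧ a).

b ∧ a = i ∧ false = false
a ∧ (b ∧ a) = false ∧ false = false

false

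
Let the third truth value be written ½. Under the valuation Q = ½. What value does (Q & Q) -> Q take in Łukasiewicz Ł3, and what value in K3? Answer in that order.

In Łukasiewicz Ł3: Q & Q = ½ & ½ = ½
(Q & Q) -> Q = ½ -> ½ = 1  [min(1, 1−½+½)]
In K3: Q & Q = ½ & ½ = ½
(Q & Q) -> Q = ½ -> ½ = ½  [~½ | ½]
They differ because Łukasiewicz Ł3 and K3 treat ½ differently under implication.

1; ½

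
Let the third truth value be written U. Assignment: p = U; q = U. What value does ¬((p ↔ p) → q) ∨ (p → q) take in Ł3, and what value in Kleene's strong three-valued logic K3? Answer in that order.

In Ł3: p ↔ p = U ↔ U = T
(p ↔ p) → q = T → U = U
¬((p ↔ p) → q) = ¬U = U
p → q = U → U = T
¬((p ↔ p) → q) ∨ (p → q) = U ∨ T = T
In Kleene's strong three-valued logic K3: p ↔ p = U ↔ U = U
(p ↔ p) → q = U → U = U  [¬U ∨ U]
¬((p ↔ p) → q) = ¬U = U
p → q = U → U = U
¬((p ↔ p) → q) ∨ (p → q) = U ∨ U = U
They differ because Ł3 and Kleene's strong three-valued logic K3 treat U differently under implication.

T; U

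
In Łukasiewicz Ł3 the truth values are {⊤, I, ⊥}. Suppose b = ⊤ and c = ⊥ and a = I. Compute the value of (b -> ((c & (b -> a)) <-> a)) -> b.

⊤

b -> a = ⊤ -> I = I  [min(1, 1−1+½)]
c & (b -> a) = ⊥ & I = ⊥
(c & (b -> a)) <-> a = ⊥ <-> I = I
b -> ((c & (b -> a)) <-> a) = ⊤ -> I = I
(b -> ((c & (b -> a)) <-> a)) -> b = I -> ⊤ = ⊤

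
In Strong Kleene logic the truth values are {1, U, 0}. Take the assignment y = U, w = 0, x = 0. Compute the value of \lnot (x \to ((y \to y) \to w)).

y \to y = U \to U = U
(y \to y) \to w = U \to 0 = U
x \to ((y \to y) \to w) = 0 \to U = 1
\lnot (x \to ((y \to y) \to w)) = \lnot 1 = 0

0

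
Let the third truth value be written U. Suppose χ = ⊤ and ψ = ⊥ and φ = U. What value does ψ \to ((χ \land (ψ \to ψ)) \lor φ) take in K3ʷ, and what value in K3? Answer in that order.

U; ⊤

In K3ʷ: ψ \to ψ = ⊥ \to ⊥ = ⊤
χ \land (ψ \to ψ) = ⊤ \land ⊤ = ⊤
(χ \land (ψ \to ψ)) \lor φ = ⊤ \lor U = U
ψ \to ((χ \land (ψ \to ψ)) \lor φ) = ⊥ \to U = U  [any arg is the third value ⇒ result is the third value]
In K3: ψ \to ψ = ⊥ \to ⊥ = ⊤
χ \land (ψ \to ψ) = ⊤ \land ⊤ = ⊤
(χ \land (ψ \to ψ)) \lor φ = ⊤ \lor U = ⊤
ψ \to ((χ \land (ψ \to ψ)) \lor φ) = ⊥ \to ⊤ = ⊤
They differ because K3ʷ and K3 treat U differently under the binary connectives.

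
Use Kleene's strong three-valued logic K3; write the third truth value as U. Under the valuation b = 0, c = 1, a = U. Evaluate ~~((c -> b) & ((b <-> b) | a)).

c -> b = 1 -> 0 = 0
b <-> b = 0 <-> 0 = 1
(b <-> b) | a = 1 | U = 1
(c -> b) & ((b <-> b) | a) = 0 & 1 = 0
~((c -> b) & ((b <-> b) | a)) = ~0 = 1
~~((c -> b) & ((b <-> b) | a)) = ~1 = 0

0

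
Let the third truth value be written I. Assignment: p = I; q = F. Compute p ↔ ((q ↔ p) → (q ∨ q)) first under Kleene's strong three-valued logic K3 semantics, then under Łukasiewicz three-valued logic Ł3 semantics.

I; T

In Kleene's strong three-valued logic K3: q ↔ p = F ↔ I = I
q ∨ q = F ∨ F = F
(q ↔ p) → (q ∨ q) = I → F = I  [¬I ∨ F]
p ↔ ((q ↔ p) → (q ∨ q)) = I ↔ I = I
In Łukasiewicz three-valued logic Ł3: q ↔ p = F ↔ I = I  [1 − |0−½|]
q ∨ q = F ∨ F = F
(q ↔ p) → (q ∨ q) = I → F = I
p ↔ ((q ↔ p) → (q ∨ q)) = I ↔ I = T
They differ because Kleene's strong three-valued logic K3 and Łukasiewicz three-valued logic Ł3 treat I differently under implication.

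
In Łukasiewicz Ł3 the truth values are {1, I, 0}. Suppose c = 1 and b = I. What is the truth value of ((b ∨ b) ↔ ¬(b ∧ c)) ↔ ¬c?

0

b ∨ b = I ∨ I = I
b ∧ c = I ∧ 1 = I
¬(b ∧ c) = ¬I = I
(b ∨ b) ↔ ¬(b ∧ c) = I ↔ I = 1
¬c = ¬1 = 0
((b ∨ b) ↔ ¬(b ∧ c)) ↔ ¬c = 1 ↔ 0 = 0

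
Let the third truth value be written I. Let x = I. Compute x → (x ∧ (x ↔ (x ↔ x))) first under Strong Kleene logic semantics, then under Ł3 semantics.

I; true

In Strong Kleene logic: x ↔ x = I ↔ I = I
x ↔ (x ↔ x) = I ↔ I = I
x ∧ (x ↔ (x ↔ x)) = I ∧ I = I
x → (x ∧ (x ↔ (x ↔ x))) = I → I = I
In Ł3: x ↔ x = I ↔ I = true  [1 − |½−½|]
x ↔ (x ↔ x) = I ↔ true = I
x ∧ (x ↔ (x ↔ x)) = I ∧ I = I
x → (x ∧ (x ↔ (x ↔ x))) = I → I = true
They differ because Strong Kleene logic and Ł3 treat I differently under implication.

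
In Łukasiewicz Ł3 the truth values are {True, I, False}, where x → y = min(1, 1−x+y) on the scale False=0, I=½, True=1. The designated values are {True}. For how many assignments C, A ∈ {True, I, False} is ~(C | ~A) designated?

Designated under: (C=False, A=True).

1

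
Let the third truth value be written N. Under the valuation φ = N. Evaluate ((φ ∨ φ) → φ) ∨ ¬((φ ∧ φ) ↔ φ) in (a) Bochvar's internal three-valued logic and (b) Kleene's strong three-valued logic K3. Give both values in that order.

In Bochvar's internal three-valued logic: φ ∨ φ = N ∨ N = N
(φ ∨ φ) → φ = N → N = N  [any arg is the third value ⇒ result is the third value]
φ ∧ φ = N ∧ N = N
(φ ∧ φ) ↔ φ = N ↔ N = N
¬((φ ∧ φ) ↔ φ) = ¬N = N
((φ ∨ φ) → φ) ∨ ¬((φ ∧ φ) ↔ φ) = N ∨ N = N
In Kleene's strong three-valued logic K3: φ ∨ φ = N ∨ N = N
(φ ∨ φ) → φ = N → N = N  [¬N ∨ N]
φ ∧ φ = N ∧ N = N
(φ ∧ φ) ↔ φ = N ↔ N = N
¬((φ ∧ φ) ↔ φ) = ¬N = N
((φ ∨ φ) → φ) ∨ ¬((φ ∧ φ) ↔ φ) = N ∨ N = N

N; N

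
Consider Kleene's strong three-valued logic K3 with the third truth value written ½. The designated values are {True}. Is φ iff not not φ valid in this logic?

Countermodel: φ=½ gives ½, which is not designated.

No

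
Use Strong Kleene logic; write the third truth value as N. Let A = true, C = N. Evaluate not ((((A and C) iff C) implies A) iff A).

A and C = true and N = N
(A and C) iff C = N iff N = N
((A and C) iff C) implies A = N implies true = true  [not N or true]
(((A and C) iff C) implies A) iff A = true iff true = true
not ((((A and C) iff C) implies A) iff A) = not true = false

false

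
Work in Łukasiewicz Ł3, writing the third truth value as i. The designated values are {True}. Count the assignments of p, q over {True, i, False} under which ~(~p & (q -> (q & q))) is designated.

Designated under: (p=True, q=True); (p=True, q=i); (p=True, q=False).

3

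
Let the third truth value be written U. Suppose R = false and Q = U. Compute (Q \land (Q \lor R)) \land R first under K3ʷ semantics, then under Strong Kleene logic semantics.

In K3ʷ: Q \lor R = U \lor false = U
Q \land (Q \lor R) = U \land U = U
(Q \land (Q \lor R)) \land R = U \land false = U
In Strong Kleene logic: Q \lor R = U \lor false = U
Q \land (Q \lor R) = U \land U = U
(Q \land (Q \lor R)) \land R = U \land false = false
They differ because K3ʷ and Strong Kleene logic treat U differently under the binary connectives.

U; false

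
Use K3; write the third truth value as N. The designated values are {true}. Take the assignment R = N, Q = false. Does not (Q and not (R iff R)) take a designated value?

Yes

R iff R = N iff N = N
not (R iff R) = not N = N
Q and not (R iff R) = false and N = false
not (Q and not (R iff R)) = not false = true
true ∈ {true}.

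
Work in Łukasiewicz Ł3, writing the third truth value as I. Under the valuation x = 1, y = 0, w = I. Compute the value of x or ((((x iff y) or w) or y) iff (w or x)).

1

x iff y = 1 iff 0 = 0
(x iff y) or w = 0 or I = I
((x iff y) or w) or y = I or 0 = I
w or x = I or 1 = 1
(((x iff y) or w) or y) iff (w or x) = I iff 1 = I  [1 − |½−1|]
x or ((((x iff y) or w) or y) iff (w or x)) = 1 or I = 1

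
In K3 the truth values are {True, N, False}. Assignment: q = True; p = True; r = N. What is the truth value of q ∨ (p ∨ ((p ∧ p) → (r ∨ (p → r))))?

p ∧ p = True ∧ True = True
p → r = True → N = N  [¬True ∨ N]
r ∨ (p → r) = N ∨ N = N
(p ∧ p) → (r ∨ (p → r)) = True → N = N
p ∨ ((p ∧ p) → (r ∨ (p → r))) = True ∨ N = True
q ∨ (p ∨ ((p ∧ p) → (r ∨ (p → r)))) = True ∨ True = True

True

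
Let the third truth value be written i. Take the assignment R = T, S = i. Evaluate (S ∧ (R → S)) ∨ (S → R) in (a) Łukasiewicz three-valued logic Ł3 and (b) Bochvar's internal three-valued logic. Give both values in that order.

T; i

In Łukasiewicz three-valued logic Ł3: R → S = T → i = i
S ∧ (R → S) = i ∧ i = i
S → R = i → T = T
(S ∧ (R → S)) ∨ (S → R) = i ∨ T = T
In Bochvar's internal three-valued logic: R → S = T → i = i  [any arg is the third value ⇒ result is the third value]
S ∧ (R → S) = i ∧ i = i
S → R = i → T = i
(S ∧ (R → S)) ∨ (S → R) = i ∨ i = i
They differ because Łukasiewicz three-valued logic Ł3 and Bochvar's internal three-valued logic treat i differently under the binary connectives.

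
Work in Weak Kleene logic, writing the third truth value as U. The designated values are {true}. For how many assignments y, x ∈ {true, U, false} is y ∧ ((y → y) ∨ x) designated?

Designated under: (y=true, x=true); (y=true, x=false).

2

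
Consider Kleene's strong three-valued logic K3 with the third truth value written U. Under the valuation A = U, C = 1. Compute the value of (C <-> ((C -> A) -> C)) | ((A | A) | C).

1

C -> A = 1 -> U = U  [~1 | U]
(C -> A) -> C = U -> 1 = 1
C <-> ((C -> A) -> C) = 1 <-> 1 = 1
A | A = U | U = U
(A | A) | C = U | 1 = 1
(C <-> ((C -> A) -> C)) | ((A | A) | C) = 1 | 1 = 1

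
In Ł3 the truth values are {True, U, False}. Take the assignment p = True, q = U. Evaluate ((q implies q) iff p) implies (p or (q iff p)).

q implies q = U implies U = True  [min(1, 1−½+½)]
(q implies q) iff p = True iff True = True
q iff p = U iff True = U
p or (q iff p) = True or U = True
((q implies q) iff p) implies (p or (q iff p)) = True implies True = True

True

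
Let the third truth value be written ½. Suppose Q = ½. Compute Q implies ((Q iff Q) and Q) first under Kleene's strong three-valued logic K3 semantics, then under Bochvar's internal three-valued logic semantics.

In Kleene's strong three-valued logic K3: Q iff Q = ½ iff ½ = ½
(Q iff Q) and Q = ½ and ½ = ½
Q implies ((Q iff Q) and Q) = ½ implies ½ = ½  [not ½ or ½]
In Bochvar's internal three-valued logic: Q iff Q = ½ iff ½ = ½
(Q iff Q) and Q = ½ and ½ = ½
Q implies ((Q iff Q) and Q) = ½ implies ½ = ½  [any arg is the third value ⇒ result is the third value]

½; ½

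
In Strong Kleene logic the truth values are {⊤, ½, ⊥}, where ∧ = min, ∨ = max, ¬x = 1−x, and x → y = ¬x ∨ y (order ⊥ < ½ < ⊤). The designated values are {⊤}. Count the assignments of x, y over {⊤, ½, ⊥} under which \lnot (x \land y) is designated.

Of the 9 assignments, 5 give a value in {⊤}.

5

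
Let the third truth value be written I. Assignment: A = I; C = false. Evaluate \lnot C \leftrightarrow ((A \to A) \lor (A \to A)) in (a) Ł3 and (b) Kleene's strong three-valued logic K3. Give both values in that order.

In Ł3: \lnot C = \lnot false = true
A \to A = I \to I = true  [min(1, 1−½+½)]
A \to A = I \to I = true
(A \to A) \lor (A \to A) = true \lor true = true
\lnot C \leftrightarrow ((A \to A) \lor (A \to A)) = true \leftrightarrow true = true
In Kleene's strong three-valued logic K3: \lnot C = \lnot false = true
A \to A = I \to I = I  [\lnot I \lor I]
A \to A = I \to I = I
(A \to A) \lor (A \to A) = I \lor I = I
\lnot C \leftrightarrow ((A \to A) \lor (A \to A)) = true \leftrightarrow I = I
They differ because Ł3 and Kleene's strong three-valued logic K3 treat I differently under implication.

true; I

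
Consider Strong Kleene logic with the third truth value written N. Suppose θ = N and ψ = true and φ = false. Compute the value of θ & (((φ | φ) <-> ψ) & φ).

false

φ | φ = false | false = false
(φ | φ) <-> ψ = false <-> true = false
((φ | φ) <-> ψ) & φ = false & false = false
θ & (((φ | φ) <-> ψ) & φ) = N & false = false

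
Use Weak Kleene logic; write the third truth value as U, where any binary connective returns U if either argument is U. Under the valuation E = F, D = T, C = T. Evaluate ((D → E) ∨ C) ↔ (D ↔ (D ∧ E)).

D → E = T → F = F
(D → E) ∨ C = F ∨ T = T
D ∧ E = T ∧ F = F
D ↔ (D ∧ E) = T ↔ F = F
((D → E) ∨ C) ↔ (D ↔ (D ∧ E)) = T ↔ F = F

F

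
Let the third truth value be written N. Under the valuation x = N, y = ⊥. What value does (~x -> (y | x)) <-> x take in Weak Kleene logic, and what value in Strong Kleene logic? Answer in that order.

In Weak Kleene logic: ~x = ~N = N
y | x = ⊥ | N = N
~x -> (y | x) = N -> N = N
(~x -> (y | x)) <-> x = N <-> N = N
In Strong Kleene logic: ~x = ~N = N
y | x = ⊥ | N = N
~x -> (y | x) = N -> N = N  [~N | N]
(~x -> (y | x)) <-> x = N <-> N = N

N; N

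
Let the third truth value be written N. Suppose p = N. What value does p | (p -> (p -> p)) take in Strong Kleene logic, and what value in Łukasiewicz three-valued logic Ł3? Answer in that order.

In Strong Kleene logic: p -> p = N -> N = N
p -> (p -> p) = N -> N = N
p | (p -> (p -> p)) = N | N = N
In Łukasiewicz three-valued logic Ł3: p -> p = N -> N = ⊤  [min(1, 1−½+½)]
p -> (p -> p) = N -> ⊤ = ⊤
p | (p -> (p -> p)) = N | ⊤ = ⊤
They differ because Strong Kleene logic and Łukasiewicz three-valued logic Ł3 treat N differently under implication.

N; ⊤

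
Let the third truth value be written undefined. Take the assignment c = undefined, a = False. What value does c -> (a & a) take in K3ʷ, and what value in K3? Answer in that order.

undefined; undefined

In K3ʷ: a & a = False & False = False
c -> (a & a) = undefined -> False = undefined
In K3: a & a = False & False = False
c -> (a & a) = undefined -> False = undefined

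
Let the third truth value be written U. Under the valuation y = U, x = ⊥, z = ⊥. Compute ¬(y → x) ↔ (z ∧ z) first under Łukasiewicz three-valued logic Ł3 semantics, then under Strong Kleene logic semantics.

U; U

In Łukasiewicz three-valued logic Ł3: y → x = U → ⊥ = U  [min(1, 1−½+0)]
¬(y → x) = ¬U = U
z ∧ z = ⊥ ∧ ⊥ = ⊥
¬(y → x) ↔ (z ∧ z) = U ↔ ⊥ = U
In Strong Kleene logic: y → x = U → ⊥ = U
¬(y → x) = ¬U = U
z ∧ z = ⊥ ∧ ⊥ = ⊥
¬(y → x) ↔ (z ∧ z) = U ↔ ⊥ = U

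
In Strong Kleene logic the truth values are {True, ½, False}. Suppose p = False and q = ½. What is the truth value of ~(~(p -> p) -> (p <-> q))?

False

p -> p = False -> False = True
~(p -> p) = ~True = False
p <-> q = False <-> ½ = ½
~(p -> p) -> (p <-> q) = False -> ½ = True  [~False | ½]
~(~(p -> p) -> (p <-> q)) = ~True = False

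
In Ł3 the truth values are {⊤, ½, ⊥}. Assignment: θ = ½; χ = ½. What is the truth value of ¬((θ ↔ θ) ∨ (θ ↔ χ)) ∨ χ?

½

θ ↔ θ = ½ ↔ ½ = ⊤  [1 − |½−½|]
θ ↔ χ = ½ ↔ ½ = ⊤
(θ ↔ θ) ∨ (θ ↔ χ) = ⊤ ∨ ⊤ = ⊤
¬((θ ↔ θ) ∨ (θ ↔ χ)) = ¬⊤ = ⊥
¬((θ ↔ θ) ∨ (θ ↔ χ)) ∨ χ = ⊥ ∨ ½ = ½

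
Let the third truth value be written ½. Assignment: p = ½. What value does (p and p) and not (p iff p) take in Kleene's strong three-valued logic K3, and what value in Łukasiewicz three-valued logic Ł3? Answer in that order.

½; F

In Kleene's strong three-valued logic K3: p and p = ½ and ½ = ½
p iff p = ½ iff ½ = ½
not (p iff p) = not ½ = ½
(p and p) and not (p iff p) = ½ and ½ = ½
In Łukasiewicz three-valued logic Ł3: p and p = ½ and ½ = ½
p iff p = ½ iff ½ = T  [1 − |½−½|]
not (p iff p) = not T = F
(p and p) and not (p iff p) = ½ and F = F
They differ because Kleene's strong three-valued logic K3 and Łukasiewicz three-valued logic Ł3 treat ½ differently under implication.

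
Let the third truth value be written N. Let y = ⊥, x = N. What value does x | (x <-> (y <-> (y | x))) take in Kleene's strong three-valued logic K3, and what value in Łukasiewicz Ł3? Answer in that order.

In Kleene's strong three-valued logic K3: y | x = ⊥ | N = N
y <-> (y | x) = ⊥ <-> N = N
x <-> (y <-> (y | x)) = N <-> N = N
x | (x <-> (y <-> (y | x))) = N | N = N
In Łukasiewicz Ł3: y | x = ⊥ | N = N
y <-> (y | x) = ⊥ <-> N = N  [1 − |0−½|]
x <-> (y <-> (y | x)) = N <-> N = ⊤
x | (x <-> (y <-> (y | x))) = N | ⊤ = ⊤
They differ because Kleene's strong three-valued logic K3 and Łukasiewicz Ł3 treat N differently under implication.

N; ⊤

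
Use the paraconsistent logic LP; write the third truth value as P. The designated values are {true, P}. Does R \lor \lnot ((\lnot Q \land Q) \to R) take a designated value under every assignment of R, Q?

Countermodel: R=false, Q=true gives false, which is not designated.

No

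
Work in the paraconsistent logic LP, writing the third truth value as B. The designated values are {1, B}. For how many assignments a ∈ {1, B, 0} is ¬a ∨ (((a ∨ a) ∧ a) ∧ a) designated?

3

a=1: 1 ✓
a=B: B ✓
a=0: 1 ✓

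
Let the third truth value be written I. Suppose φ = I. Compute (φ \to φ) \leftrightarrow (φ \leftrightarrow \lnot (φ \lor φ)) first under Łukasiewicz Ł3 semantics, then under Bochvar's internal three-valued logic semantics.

⊤; I

In Łukasiewicz Ł3: φ \to φ = I \to I = ⊤  [min(1, 1−½+½)]
φ \lor φ = I \lor I = I
\lnot (φ \lor φ) = \lnot I = I
φ \leftrightarrow \lnot (φ \lor φ) = I \leftrightarrow I = ⊤
(φ \to φ) \leftrightarrow (φ \leftrightarrow \lnot (φ \lor φ)) = ⊤ \leftrightarrow ⊤ = ⊤
In Bochvar's internal three-valued logic: φ \to φ = I \to I = I
φ \lor φ = I \lor I = I
\lnot (φ \lor φ) = \lnot I = I
φ \leftrightarrow \lnot (φ \lor φ) = I \leftrightarrow I = I
(φ \to φ) \leftrightarrow (φ \leftrightarrow \lnot (φ \lor φ)) = I \leftrightarrow I = I
They differ because Łukasiewicz Ł3 and Bochvar's internal three-valued logic treat I differently under the binary connectives.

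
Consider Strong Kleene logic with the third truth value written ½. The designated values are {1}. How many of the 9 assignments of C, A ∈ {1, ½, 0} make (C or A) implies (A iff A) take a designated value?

Of the 9 assignments, 6 give a value in {1}.

6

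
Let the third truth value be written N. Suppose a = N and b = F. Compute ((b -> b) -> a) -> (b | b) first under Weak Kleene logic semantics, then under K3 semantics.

In Weak Kleene logic: b -> b = F -> F = T
(b -> b) -> a = T -> N = N  [any arg is the third value ⇒ result is the third value]
b | b = F | F = F
((b -> b) -> a) -> (b | b) = N -> F = N
In K3: b -> b = F -> F = T
(b -> b) -> a = T -> N = N  [~T | N]
b | b = F | F = F
((b -> b) -> a) -> (b | b) = N -> F = N

N; N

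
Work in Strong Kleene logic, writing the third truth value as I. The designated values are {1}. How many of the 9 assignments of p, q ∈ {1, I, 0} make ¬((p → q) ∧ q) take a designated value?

Designated under: (p=1, q=0); (p=I, q=0); (p=0, q=0).

3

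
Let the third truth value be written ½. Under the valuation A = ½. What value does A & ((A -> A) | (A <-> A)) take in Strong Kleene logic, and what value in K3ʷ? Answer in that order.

In Strong Kleene logic: A -> A = ½ -> ½ = ½  [~½ | ½]
A <-> A = ½ <-> ½ = ½
(A -> A) | (A <-> A) = ½ | ½ = ½
A & ((A -> A) | (A <-> A)) = ½ & ½ = ½
In K3ʷ: A -> A = ½ -> ½ = ½
A <-> A = ½ <-> ½ = ½
(A -> A) | (A <-> A) = ½ | ½ = ½
A & ((A -> A) | (A <-> A)) = ½ & ½ = ½

½; ½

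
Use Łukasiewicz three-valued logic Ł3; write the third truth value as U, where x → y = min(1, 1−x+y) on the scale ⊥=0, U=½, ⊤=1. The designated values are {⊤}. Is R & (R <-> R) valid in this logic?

Countermodel: R=U gives U, which is not designated.

No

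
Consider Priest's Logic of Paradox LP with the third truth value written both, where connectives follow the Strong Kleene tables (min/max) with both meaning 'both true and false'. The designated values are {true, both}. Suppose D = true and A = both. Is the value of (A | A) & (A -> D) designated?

A | A = both | both = both
A -> D = both -> true = true
(A | A) & (A -> D) = both & true = both
both ∈ {true, both}.

Yes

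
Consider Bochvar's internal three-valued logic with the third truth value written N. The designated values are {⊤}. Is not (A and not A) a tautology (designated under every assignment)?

No

Countermodel: A=N gives N, which is not designated.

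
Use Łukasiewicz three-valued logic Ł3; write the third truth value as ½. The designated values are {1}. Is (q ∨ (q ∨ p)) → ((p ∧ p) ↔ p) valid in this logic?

Yes

Every assignment of q, p over {1, ½, 0} gives a value in {1}.
In particular, with q=½, p=½: (q ∨ (q ∨ p)) → ((p ∧ p) ↔ p) = 1.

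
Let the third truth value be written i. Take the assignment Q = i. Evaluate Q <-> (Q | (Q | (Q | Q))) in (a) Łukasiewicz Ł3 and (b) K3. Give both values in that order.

⊤; i

In Łukasiewicz Ł3: Q | Q = i | i = i
Q | (Q | Q) = i | i = i
Q | (Q | (Q | Q)) = i | i = i
Q <-> (Q | (Q | (Q | Q))) = i <-> i = ⊤
In K3: Q | Q = i | i = i
Q | (Q | Q) = i | i = i
Q | (Q | (Q | Q)) = i | i = i
Q <-> (Q | (Q | (Q | Q))) = i <-> i = i
They differ because Łukasiewicz Ł3 and K3 treat i differently under implication.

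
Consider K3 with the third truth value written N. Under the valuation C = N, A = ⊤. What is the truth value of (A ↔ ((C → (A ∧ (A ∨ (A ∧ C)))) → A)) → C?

N

A ∧ C = ⊤ ∧ N = N
A ∨ (A ∧ C) = ⊤ ∨ N = ⊤
A ∧ (A ∨ (A ∧ C)) = ⊤ ∧ ⊤ = ⊤
C → (A ∧ (A ∨ (A ∧ C))) = N → ⊤ = ⊤
(C → (A ∧ (A ∨ (A ∧ C)))) → A = ⊤ → ⊤ = ⊤
A ↔ ((C → (A ∧ (A ∨ (A ∧ C)))) → A) = ⊤ ↔ ⊤ = ⊤
(A ↔ ((C → (A ∧ (A ∨ (A ∧ C)))) → A)) → C = ⊤ → N = N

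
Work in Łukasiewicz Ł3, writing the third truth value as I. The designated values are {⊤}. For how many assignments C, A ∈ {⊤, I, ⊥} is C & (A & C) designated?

Designated under: (C=⊤, A=⊤).

1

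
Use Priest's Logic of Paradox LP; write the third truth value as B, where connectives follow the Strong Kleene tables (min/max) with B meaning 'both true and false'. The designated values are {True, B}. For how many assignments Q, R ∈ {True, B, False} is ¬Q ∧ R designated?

Designated under: (Q=B, R=True); (Q=B, R=B); (Q=False, R=True); (Q=False, R=B).

4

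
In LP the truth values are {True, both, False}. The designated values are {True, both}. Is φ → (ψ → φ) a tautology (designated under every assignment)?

Every assignment of φ, ψ over {True, both, False} gives a value in {True, both}.
In particular, with φ=both, ψ=both: φ → (ψ → φ) = both.

Yes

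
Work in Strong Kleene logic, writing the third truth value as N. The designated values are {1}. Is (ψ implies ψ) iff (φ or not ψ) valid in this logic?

No

Countermodel: ψ=1, φ=N gives N, which is not designated.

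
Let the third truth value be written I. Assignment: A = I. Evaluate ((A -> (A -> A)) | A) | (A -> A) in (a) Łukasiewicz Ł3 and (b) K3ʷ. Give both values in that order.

In Łukasiewicz Ł3: A -> A = I -> I = 1  [min(1, 1−½+½)]
A -> (A -> A) = I -> 1 = 1
(A -> (A -> A)) | A = 1 | I = 1
A -> A = I -> I = 1
((A -> (A -> A)) | A) | (A -> A) = 1 | 1 = 1
In K3ʷ: A -> A = I -> I = I  [any arg is the third value ⇒ result is the third value]
A -> (A -> A) = I -> I = I
(A -> (A -> A)) | A = I | I = I
A -> A = I -> I = I
((A -> (A -> A)) | A) | (A -> A) = I | I = I
They differ because Łukasiewicz Ł3 and K3ʷ treat I differently under the binary connectives.

1; I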